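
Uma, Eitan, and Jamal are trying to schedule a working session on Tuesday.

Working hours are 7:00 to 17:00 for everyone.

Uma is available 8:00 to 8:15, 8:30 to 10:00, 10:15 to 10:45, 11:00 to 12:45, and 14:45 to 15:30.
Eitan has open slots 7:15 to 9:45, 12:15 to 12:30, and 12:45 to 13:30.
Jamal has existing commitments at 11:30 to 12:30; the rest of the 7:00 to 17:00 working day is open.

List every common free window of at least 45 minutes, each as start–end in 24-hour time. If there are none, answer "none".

08:30–09:45

Jamal free within 07:00–17:00: 07:00–11:30, 12:30–17:00.
Uma ∩ Eitan: 08:00–08:15, 08:30–09:45, 12:15–12:30.
Uma ∩ Eitan ∩ Jamal: 08:00–08:15, 08:30–09:45.
Windows ≥ 45 min: 08:30–09:45.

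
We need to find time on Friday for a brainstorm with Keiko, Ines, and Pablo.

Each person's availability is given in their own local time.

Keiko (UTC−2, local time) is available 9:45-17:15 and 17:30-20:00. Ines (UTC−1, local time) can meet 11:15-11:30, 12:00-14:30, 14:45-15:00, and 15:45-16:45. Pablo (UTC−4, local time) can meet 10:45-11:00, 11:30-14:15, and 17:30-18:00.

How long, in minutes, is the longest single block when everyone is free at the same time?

60 minutes

Keiko → UTC: 11:45–19:15, 19:30–22:00.
Ines → UTC: 12:15–12:30, 13:00–15:30, 15:45–16:00, 16:45–17:45.
Pablo → UTC: 14:45–15:00, 15:30–18:15, 21:30–22:00.
Keiko ∩ Ines: 12:15–12:30, 13:00–15:30, 15:45–16:00, 16:45–17:45.
Keiko ∩ Ines ∩ Pablo: 14:45–15:00, 15:45–16:00, 16:45–17:45.
Common window lengths: 15, 15, 60 min; longest is 60.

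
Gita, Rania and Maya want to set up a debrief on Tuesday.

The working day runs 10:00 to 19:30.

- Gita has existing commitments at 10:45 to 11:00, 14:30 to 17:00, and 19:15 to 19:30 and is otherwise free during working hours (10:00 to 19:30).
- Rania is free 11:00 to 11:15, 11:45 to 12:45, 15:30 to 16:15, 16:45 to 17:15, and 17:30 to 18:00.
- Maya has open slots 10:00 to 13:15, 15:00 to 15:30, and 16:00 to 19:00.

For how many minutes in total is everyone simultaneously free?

120 minutes

Gita free within 10:00–19:30: 10:00–10:45, 11:00–14:30, 17:00–19:15.
Gita ∩ Rania: 11:00–11:15, 11:45–12:45, 17:00–17:15, 17:30–18:00.
Gita ∩ Rania ∩ Maya: 11:00–11:15, 11:45–12:45, 17:00–17:15, 17:30–18:00.
Total common minutes: 15 + 60 + 15 + 30 = 120.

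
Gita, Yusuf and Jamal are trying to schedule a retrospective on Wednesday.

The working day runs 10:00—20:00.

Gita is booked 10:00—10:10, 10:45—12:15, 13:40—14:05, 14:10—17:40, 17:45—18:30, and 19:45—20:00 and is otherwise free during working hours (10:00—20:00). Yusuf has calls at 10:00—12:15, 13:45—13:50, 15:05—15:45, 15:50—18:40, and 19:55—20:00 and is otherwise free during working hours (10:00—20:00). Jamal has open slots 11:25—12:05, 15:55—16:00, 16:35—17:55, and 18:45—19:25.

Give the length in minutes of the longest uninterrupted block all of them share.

Gita free within 10:00–20:00: 10:10–10:45, 12:15–13:40, 14:05–14:10, 17:40–17:45, 18:30–19:45.
Yusuf free within 10:00–20:00: 12:15–13:45, 13:50–15:05, 15:45–15:50, 18:40–19:55.
Gita ∩ Yusuf: 12:15–13:40, 14:05–14:10, 18:40–19:45.
Gita ∩ Yusuf ∩ Jamal: 18:45–19:25.
Single common window of 40 minutes.

40 minutes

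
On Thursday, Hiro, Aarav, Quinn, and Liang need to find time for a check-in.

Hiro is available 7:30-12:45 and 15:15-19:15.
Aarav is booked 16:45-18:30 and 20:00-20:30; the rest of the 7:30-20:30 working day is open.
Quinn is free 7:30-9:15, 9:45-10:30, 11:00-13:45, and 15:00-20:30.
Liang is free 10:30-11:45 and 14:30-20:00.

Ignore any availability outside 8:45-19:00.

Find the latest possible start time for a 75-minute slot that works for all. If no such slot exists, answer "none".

Aarav free within 07:30–20:30: 07:30–16:45, 18:30–20:00.
Hiro ∩ Aarav: 07:30–12:45, 15:15–16:45, 18:30–19:15.
Hiro ∩ Aarav ∩ Quinn: 07:30–09:15, 09:45–10:30, 11:00–12:45, 15:15–16:45, 18:30–19:15.
Hiro ∩ Aarav ∩ Quinn ∩ Liang: 11:00–11:45, 15:15–16:45, 18:30–19:15.
Restricted to 08:45–19:00: 11:00–11:45, 15:15–16:45, 18:30–19:00.
Windows ≥ 75 min: 15:15–16:45.
Latest start in the last window 15:15–16:45 is 16:45 − 75 min = 15:30.

15:30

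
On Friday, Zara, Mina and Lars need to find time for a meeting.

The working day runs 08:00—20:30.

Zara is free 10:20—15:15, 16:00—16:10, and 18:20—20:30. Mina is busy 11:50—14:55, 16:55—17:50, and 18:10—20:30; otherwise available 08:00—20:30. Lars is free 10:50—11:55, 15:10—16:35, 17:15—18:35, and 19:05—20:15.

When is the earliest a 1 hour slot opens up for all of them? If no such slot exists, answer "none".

10:50

Mina free within 08:00–20:30: 08:00–11:50, 14:55–16:55, 17:50–18:10.
Zara ∩ Mina: 10:20–11:50, 14:55–15:15, 16:00–16:10.
Zara ∩ Mina ∩ Lars: 10:50–11:50, 15:10–15:15, 16:00–16:10.
Windows ≥ 60 min: 10:50–11:50.
Earliest such window starts at 10:50.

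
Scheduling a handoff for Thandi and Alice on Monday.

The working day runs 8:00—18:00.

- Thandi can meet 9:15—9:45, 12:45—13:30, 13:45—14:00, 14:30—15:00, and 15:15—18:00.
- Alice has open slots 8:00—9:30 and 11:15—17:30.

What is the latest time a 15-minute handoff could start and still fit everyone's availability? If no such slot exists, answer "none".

Thandi ∩ Alice: 09:15–09:30, 12:45–13:30, 13:45–14:00, 14:30–15:00, 15:15–17:30.
Windows ≥ 15 min: 09:15–09:30, 12:45–13:30, 13:45–14:00, 14:30–15:00, 15:15–17:30.
Latest start in the last window 15:15–17:30 is 17:30 − 15 min = 17:15.

17:15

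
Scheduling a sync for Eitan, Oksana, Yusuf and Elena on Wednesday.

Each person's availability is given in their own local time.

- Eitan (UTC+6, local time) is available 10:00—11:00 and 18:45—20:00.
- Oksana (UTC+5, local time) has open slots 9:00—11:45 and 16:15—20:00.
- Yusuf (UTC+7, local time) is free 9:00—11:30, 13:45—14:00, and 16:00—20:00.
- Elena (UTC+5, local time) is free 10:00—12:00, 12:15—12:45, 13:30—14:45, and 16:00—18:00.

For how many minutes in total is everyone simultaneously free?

Eitan → UTC: 04:00–05:00, 12:45–14:00.
Oksana → UTC: 04:00–06:45, 11:15–15:00.
Yusuf → UTC: 02:00–04:30, 06:45–07:00, 09:00–13:00.
Elena → UTC: 05:00–07:00, 07:15–07:45, 08:30–09:45, 11:00–13:00.
Eitan ∩ Oksana: 04:00–05:00, 12:45–14:00.
Eitan ∩ Oksana ∩ Yusuf: 04:00–04:30, 12:45–13:00.
Eitan ∩ Oksana ∩ Yusuf ∩ Elena: 12:45–13:00.
Total common minutes: 15.

15 minutes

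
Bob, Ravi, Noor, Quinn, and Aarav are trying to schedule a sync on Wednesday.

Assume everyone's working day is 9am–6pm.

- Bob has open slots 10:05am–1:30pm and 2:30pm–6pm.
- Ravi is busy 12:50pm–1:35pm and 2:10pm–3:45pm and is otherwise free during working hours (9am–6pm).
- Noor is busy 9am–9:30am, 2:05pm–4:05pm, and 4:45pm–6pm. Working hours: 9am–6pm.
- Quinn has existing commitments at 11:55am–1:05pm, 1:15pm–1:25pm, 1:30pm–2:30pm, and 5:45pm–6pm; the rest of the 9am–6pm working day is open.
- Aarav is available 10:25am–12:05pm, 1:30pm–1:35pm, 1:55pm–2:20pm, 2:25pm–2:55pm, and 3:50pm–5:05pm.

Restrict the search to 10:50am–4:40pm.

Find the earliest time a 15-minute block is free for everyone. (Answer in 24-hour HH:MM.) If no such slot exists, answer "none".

Ravi free within 09:00–18:00: 09:00–12:50, 13:35–14:10, 15:45–18:00.
Noor free within 09:00–18:00: 09:30–14:05, 16:05–16:45.
Quinn free within 09:00–18:00: 09:00–11:55, 13:05–13:15, 13:25–13:30, 14:30–17:45.
Bob ∩ Ravi: 10:05–12:50, 15:45–18:00.
Bob ∩ Ravi ∩ Noor: 10:05–12:50, 16:05–16:45.
Bob ∩ Ravi ∩ Noor ∩ Quinn: 10:05–11:55, 16:05–16:45.
Bob ∩ Ravi ∩ Noor ∩ Quinn ∩ Aarav: 10:25–11:55, 16:05–16:45.
Restricted to 10:50–16:40: 10:50–11:55, 16:05–16:40.
Windows ≥ 15 min: 10:50–11:55, 16:05–16:40.
Earliest such window starts at 10:50.

10:50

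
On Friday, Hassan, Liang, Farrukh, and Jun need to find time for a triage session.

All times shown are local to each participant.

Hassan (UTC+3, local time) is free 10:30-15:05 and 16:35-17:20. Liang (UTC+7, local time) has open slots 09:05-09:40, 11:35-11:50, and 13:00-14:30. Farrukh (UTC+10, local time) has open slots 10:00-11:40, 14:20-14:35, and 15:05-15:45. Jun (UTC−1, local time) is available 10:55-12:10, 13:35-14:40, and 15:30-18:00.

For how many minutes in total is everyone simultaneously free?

Hassan → UTC: 07:30–12:05, 13:35–14:20.
Liang → UTC: 02:05–02:40, 04:35–04:50, 06:00–07:30.
Farrukh → UTC: 00:00–01:40, 04:20–04:35, 05:05–05:45.
Jun → UTC: 11:55–13:10, 14:35–15:40, 16:30–19:00.
Hassan ∩ Liang: (none).
Hassan ∩ Liang ∩ Farrukh: (none).
Hassan ∩ Liang ∩ Farrukh ∩ Jun: (none).
Total common minutes: 0.

0 minutes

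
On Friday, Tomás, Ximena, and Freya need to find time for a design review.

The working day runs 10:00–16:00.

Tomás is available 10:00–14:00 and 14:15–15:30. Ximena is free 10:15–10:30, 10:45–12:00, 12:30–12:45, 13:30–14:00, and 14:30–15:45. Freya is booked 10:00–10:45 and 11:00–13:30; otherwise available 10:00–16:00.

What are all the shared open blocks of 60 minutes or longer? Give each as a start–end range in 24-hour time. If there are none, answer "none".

14:30–15:30

Freya free within 10:00–16:00: 10:45–11:00, 13:30–16:00.
Tomás ∩ Ximena: 10:15–10:30, 10:45–12:00, 12:30–12:45, 13:30–14:00, 14:30–15:30.
Tomás ∩ Ximena ∩ Freya: 10:45–11:00, 13:30–14:00, 14:30–15:30.
Windows ≥ 60 min: 14:30–15:30.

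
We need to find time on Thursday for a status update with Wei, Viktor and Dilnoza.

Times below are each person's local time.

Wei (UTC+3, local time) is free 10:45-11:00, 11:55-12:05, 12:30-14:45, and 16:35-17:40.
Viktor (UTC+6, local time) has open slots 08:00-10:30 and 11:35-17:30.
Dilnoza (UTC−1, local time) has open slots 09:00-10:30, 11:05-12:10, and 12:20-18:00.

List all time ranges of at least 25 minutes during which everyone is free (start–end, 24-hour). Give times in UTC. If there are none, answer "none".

10:00–11:30

Wei → UTC: 07:45–08:00, 08:55–09:05, 09:30–11:45, 13:35–14:40.
Viktor → UTC: 02:00–04:30, 05:35–11:30.
Dilnoza → UTC: 10:00–11:30, 12:05–13:10, 13:20–19:00.
Wei ∩ Viktor: 07:45–08:00, 08:55–09:05, 09:30–11:30.
Wei ∩ Viktor ∩ Dilnoza: 10:00–11:30.
Windows ≥ 25 min: 10:00–11:30.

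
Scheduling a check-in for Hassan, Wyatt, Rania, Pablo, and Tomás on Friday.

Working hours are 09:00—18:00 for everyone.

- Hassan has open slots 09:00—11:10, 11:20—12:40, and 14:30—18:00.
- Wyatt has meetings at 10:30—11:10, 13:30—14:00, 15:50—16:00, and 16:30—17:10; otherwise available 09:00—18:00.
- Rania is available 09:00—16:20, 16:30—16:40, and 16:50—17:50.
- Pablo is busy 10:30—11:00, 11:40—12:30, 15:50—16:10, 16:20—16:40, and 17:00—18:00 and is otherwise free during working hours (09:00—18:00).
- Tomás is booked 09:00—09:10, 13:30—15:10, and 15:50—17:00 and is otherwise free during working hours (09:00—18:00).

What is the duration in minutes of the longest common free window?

80 minutes

Wyatt free within 09:00–18:00: 09:00–10:30, 11:10–13:30, 14:00–15:50, 16:00–16:30, 17:10–18:00.
Pablo free within 09:00–18:00: 09:00–10:30, 11:00–11:40, 12:30–15:50, 16:10–16:20, 16:40–17:00.
Tomás free within 09:00–18:00: 09:10–13:30, 15:10–15:50, 17:00–18:00.
Hassan ∩ Wyatt: 09:00–10:30, 11:20–12:40, 14:30–15:50, 16:00–16:30, 17:10–18:00.
Hassan ∩ Wyatt ∩ Rania: 09:00–10:30, 11:20–12:40, 14:30–15:50, 16:00–16:20, 17:10–17:50.
Hassan ∩ Wyatt ∩ Rania ∩ Pablo: 09:00–10:30, 11:20–11:40, 12:30–12:40, 14:30–15:50, 16:10–16:20.
Hassan ∩ Wyatt ∩ Rania ∩ Pablo ∩ Tomás: 09:10–10:30, 11:20–11:40, 12:30–12:40, 15:10–15:50.
Common window lengths: 80, 20, 10, 40 min; longest is 80.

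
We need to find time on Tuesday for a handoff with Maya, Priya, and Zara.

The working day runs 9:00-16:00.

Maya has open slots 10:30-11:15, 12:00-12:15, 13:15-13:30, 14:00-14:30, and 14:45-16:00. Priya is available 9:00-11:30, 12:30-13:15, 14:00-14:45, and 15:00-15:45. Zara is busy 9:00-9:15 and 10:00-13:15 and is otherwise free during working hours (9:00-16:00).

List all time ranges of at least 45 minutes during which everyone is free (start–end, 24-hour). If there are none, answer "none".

Zara free within 09:00–16:00: 09:15–10:00, 13:15–16:00.
Maya ∩ Priya: 10:30–11:15, 14:00–14:30, 15:00–15:45.
Maya ∩ Priya ∩ Zara: 14:00–14:30, 15:00–15:45.
Windows ≥ 45 min: 15:00–15:45.

15:00–15:45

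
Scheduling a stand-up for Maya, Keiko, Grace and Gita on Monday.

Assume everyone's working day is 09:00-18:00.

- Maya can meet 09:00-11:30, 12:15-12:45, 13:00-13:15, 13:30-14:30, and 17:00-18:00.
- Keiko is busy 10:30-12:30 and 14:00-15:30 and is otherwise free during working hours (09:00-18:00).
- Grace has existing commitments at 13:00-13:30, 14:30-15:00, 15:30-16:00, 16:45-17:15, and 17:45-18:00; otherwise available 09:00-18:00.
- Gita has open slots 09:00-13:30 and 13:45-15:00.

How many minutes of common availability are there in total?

Keiko free within 09:00–18:00: 09:00–10:30, 12:30–14:00, 15:30–18:00.
Grace free within 09:00–18:00: 09:00–13:00, 13:30–14:30, 15:00–15:30, 16:00–16:45, 17:15–17:45.
Maya ∩ Keiko: 09:00–10:30, 12:30–12:45, 13:00–13:15, 13:30–14:00, 17:00–18:00.
Maya ∩ Keiko ∩ Grace: 09:00–10:30, 12:30–12:45, 13:30–14:00, 17:15–17:45.
Maya ∩ Keiko ∩ Grace ∩ Gita: 09:00–10:30, 12:30–12:45, 13:45–14:00.
Total common minutes: 90 + 15 + 15 = 120.

120 minutes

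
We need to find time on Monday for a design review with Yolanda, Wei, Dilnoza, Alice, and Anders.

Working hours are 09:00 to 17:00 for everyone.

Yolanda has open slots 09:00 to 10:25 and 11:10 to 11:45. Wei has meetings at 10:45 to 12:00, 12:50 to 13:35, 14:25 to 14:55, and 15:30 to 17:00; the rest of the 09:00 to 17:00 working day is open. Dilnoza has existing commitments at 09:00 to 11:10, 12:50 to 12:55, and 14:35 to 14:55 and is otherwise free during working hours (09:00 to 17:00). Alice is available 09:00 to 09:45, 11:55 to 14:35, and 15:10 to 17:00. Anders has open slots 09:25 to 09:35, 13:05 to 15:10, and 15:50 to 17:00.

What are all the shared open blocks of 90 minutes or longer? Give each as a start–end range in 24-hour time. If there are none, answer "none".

none

Wei free within 09:00–17:00: 09:00–10:45, 12:00–12:50, 13:35–14:25, 14:55–15:30.
Dilnoza free within 09:00–17:00: 11:10–12:50, 12:55–14:35, 14:55–17:00.
Yolanda ∩ Wei: 09:00–10:25.
Yolanda ∩ Wei ∩ Dilnoza: (none).
Yolanda ∩ Wei ∩ Dilnoza ∩ Alice: (none).
Yolanda ∩ Wei ∩ Dilnoza ∩ Alice ∩ Anders: (none).
Windows ≥ 90 min: (none).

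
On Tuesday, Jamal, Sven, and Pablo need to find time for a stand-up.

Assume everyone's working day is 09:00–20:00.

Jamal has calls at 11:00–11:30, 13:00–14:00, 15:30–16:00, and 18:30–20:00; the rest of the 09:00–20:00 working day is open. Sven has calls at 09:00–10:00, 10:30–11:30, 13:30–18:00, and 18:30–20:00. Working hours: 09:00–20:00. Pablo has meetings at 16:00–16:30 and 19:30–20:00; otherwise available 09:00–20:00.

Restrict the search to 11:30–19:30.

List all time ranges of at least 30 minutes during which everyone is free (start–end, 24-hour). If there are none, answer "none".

Jamal free within 09:00–20:00: 09:00–11:00, 11:30–13:00, 14:00–15:30, 16:00–18:30.
Sven free within 09:00–20:00: 10:00–10:30, 11:30–13:30, 18:00–18:30.
Pablo free within 09:00–20:00: 09:00–16:00, 16:30–19:30.
Jamal ∩ Sven: 10:00–10:30, 11:30–13:00, 18:00–18:30.
Jamal ∩ Sven ∩ Pablo: 10:00–10:30, 11:30–13:00, 18:00–18:30.
Restricted to 11:30–19:30: 11:30–13:00, 18:00–18:30.
Windows ≥ 30 min: 11:30–13:00, 18:00–18:30.

11:30–13:00, 18:00–18:30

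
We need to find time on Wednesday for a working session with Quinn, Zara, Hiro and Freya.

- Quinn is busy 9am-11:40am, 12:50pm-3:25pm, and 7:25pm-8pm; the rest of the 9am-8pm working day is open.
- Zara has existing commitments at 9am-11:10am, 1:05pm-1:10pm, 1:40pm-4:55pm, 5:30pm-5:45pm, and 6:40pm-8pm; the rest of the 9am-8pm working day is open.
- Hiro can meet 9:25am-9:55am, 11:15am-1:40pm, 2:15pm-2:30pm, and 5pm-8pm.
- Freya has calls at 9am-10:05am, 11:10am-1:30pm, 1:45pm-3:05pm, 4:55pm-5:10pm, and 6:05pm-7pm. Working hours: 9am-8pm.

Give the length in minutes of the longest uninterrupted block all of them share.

20 minutes

Quinn free within 09:00–20:00: 11:40–12:50, 15:25–19:25.
Zara free within 09:00–20:00: 11:10–13:05, 13:10–13:40, 16:55–17:30, 17:45–18:40.
Freya free within 09:00–20:00: 10:05–11:10, 13:30–13:45, 15:05–16:55, 17:10–18:05, 19:00–20:00.
Quinn ∩ Zara: 11:40–12:50, 16:55–17:30, 17:45–18:40.
Quinn ∩ Zara ∩ Hiro: 11:40–12:50, 17:00–17:30, 17:45–18:40.
Quinn ∩ Zara ∩ Hiro ∩ Freya: 17:10–17:30, 17:45–18:05.
Common window lengths: 20, 20 min; longest is 20.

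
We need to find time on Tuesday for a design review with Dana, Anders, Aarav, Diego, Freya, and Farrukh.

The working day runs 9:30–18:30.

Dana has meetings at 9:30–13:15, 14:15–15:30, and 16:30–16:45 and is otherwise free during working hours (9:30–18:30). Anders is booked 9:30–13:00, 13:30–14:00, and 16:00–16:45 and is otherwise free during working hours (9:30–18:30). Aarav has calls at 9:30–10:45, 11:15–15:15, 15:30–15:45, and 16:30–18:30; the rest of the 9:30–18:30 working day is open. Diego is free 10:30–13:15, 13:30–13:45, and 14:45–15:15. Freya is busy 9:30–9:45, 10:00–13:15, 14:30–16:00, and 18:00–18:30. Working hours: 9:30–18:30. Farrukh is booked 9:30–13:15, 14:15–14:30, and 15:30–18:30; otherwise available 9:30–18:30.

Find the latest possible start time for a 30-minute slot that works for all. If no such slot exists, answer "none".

none

Dana free within 09:30–18:30: 13:15–14:15, 15:30–16:30, 16:45–18:30.
Anders free within 09:30–18:30: 13:00–13:30, 14:00–16:00, 16:45–18:30.
Aarav free within 09:30–18:30: 10:45–11:15, 15:15–15:30, 15:45–16:30.
Freya free within 09:30–18:30: 09:45–10:00, 13:15–14:30, 16:00–18:00.
Farrukh free within 09:30–18:30: 13:15–14:15, 14:30–15:30.
Dana ∩ Anders: 13:15–13:30, 14:00–14:15, 15:30–16:00, 16:45–18:30.
Dana ∩ Anders ∩ Aarav: 15:45–16:00.
Dana ∩ Anders ∩ Aarav ∩ Diego: (none).
Dana ∩ Anders ∩ Aarav ∩ Diego ∩ Freya: (none).
Dana ∩ Anders ∩ Aarav ∩ Diego ∩ Freya ∩ Farrukh: (none).
Windows ≥ 30 min: (none).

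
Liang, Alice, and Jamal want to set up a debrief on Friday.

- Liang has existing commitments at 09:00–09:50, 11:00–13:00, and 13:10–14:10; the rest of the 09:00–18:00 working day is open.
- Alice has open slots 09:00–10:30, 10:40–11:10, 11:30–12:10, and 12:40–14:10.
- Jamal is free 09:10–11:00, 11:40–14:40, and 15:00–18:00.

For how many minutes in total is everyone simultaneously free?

70 minutes

Liang free within 09:00–18:00: 09:50–11:00, 13:00–13:10, 14:10–18:00.
Liang ∩ Alice: 09:50–10:30, 10:40–11:00, 13:00–13:10.
Liang ∩ Alice ∩ Jamal: 09:50–10:30, 10:40–11:00, 13:00–13:10.
Total common minutes: 40 + 20 + 10 = 70.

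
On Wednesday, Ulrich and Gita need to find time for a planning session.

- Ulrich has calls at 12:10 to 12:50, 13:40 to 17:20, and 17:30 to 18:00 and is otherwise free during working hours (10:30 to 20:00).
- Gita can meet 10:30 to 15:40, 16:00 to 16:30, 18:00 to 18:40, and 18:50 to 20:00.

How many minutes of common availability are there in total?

Ulrich free within 10:30–20:00: 10:30–12:10, 12:50–13:40, 17:20–17:30, 18:00–20:00.
Ulrich ∩ Gita: 10:30–12:10, 12:50–13:40, 18:00–18:40, 18:50–20:00.
Total common minutes: 100 + 50 + 40 + 70 = 260.

260 minutes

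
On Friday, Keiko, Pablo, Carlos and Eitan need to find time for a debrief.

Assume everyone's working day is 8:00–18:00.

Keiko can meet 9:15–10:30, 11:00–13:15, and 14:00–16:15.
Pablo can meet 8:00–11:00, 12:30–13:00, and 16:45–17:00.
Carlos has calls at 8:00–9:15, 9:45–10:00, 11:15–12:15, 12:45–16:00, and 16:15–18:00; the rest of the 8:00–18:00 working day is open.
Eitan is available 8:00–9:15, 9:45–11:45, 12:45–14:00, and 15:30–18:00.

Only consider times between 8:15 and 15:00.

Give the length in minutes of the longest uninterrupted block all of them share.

Carlos free within 08:00–18:00: 09:15–09:45, 10:00–11:15, 12:15–12:45, 16:00–16:15.
Keiko ∩ Pablo: 09:15–10:30, 12:30–13:00.
Keiko ∩ Pablo ∩ Carlos: 09:15–09:45, 10:00–10:30, 12:30–12:45.
Keiko ∩ Pablo ∩ Carlos ∩ Eitan: 10:00–10:30.
Restricted to 08:15–15:00: 10:00–10:30.
Single common window of 30 minutes.

30 minutes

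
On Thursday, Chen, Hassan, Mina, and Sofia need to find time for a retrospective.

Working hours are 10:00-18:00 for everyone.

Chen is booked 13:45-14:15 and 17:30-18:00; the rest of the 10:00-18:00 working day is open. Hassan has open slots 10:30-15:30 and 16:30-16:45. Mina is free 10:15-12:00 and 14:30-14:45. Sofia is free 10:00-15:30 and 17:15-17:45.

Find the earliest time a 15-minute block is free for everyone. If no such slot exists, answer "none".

10:30

Chen free within 10:00–18:00: 10:00–13:45, 14:15–17:30.
Chen ∩ Hassan: 10:30–13:45, 14:15–15:30, 16:30–16:45.
Chen ∩ Hassan ∩ Mina: 10:30–12:00, 14:30–14:45.
Chen ∩ Hassan ∩ Mina ∩ Sofia: 10:30–12:00, 14:30–14:45.
Windows ≥ 15 min: 10:30–12:00, 14:30–14:45.
Earliest such window starts at 10:30.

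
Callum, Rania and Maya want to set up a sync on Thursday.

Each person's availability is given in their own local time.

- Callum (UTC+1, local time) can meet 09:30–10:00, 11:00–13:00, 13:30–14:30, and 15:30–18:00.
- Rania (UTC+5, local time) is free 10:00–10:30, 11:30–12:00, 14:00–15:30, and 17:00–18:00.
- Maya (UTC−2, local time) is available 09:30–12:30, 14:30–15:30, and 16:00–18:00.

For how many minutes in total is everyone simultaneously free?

30 minutes

Callum → UTC: 08:30–09:00, 10:00–12:00, 12:30–13:30, 14:30–17:00.
Rania → UTC: 05:00–05:30, 06:30–07:00, 09:00–10:30, 12:00–13:00.
Maya → UTC: 11:30–14:30, 16:30–17:30, 18:00–20:00.
Callum ∩ Rania: 10:00–10:30, 12:30–13:00.
Callum ∩ Rania ∩ Maya: 12:30–13:00.
Total common minutes: 30.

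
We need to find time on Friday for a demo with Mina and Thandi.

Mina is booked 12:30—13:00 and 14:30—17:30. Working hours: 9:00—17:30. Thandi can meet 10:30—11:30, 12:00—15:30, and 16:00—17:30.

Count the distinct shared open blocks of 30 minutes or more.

3

Mina free within 09:00–17:30: 09:00–12:30, 13:00–14:30.
Mina ∩ Thandi: 10:30–11:30, 12:00–12:30, 13:00–14:30.
Windows ≥ 30 min: 10:30–11:30, 12:00–12:30, 13:00–14:30.
That's 3 windows.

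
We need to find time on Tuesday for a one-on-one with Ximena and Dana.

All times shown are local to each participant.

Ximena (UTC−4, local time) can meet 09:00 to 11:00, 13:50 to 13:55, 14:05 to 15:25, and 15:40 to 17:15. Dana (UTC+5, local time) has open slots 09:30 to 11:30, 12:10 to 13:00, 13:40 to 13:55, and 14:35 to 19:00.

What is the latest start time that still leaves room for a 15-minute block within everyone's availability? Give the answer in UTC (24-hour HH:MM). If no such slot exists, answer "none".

Ximena → UTC: 13:00–15:00, 17:50–17:55, 18:05–19:25, 19:40–21:15.
Dana → UTC: 04:30–06:30, 07:10–08:00, 08:40–08:55, 09:35–14:00.
Ximena ∩ Dana: 13:00–14:00.
Windows ≥ 15 min: 13:00–14:00.
Latest start in the last window 13:00–14:00 is 14:00 − 15 min = 13:45.

13:45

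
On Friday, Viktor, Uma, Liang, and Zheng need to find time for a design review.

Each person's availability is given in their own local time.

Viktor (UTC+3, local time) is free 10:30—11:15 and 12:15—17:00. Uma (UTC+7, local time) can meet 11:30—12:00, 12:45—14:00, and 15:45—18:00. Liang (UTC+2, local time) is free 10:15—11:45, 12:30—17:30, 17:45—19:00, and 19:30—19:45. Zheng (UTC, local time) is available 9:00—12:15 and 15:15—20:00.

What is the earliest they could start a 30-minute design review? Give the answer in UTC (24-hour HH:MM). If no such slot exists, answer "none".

09:15

Viktor → UTC: 07:30–08:15, 09:15–14:00.
Uma → UTC: 04:30–05:00, 05:45–07:00, 08:45–11:00.
Liang → UTC: 08:15–09:45, 10:30–15:30, 15:45–17:00, 17:30–17:45.
Zheng → UTC: 09:00–12:15, 15:15–20:00.
Viktor ∩ Uma: 09:15–11:00.
Viktor ∩ Uma ∩ Liang: 09:15–09:45, 10:30–11:00.
Viktor ∩ Uma ∩ Liang ∩ Zheng: 09:15–09:45, 10:30–11:00.
Windows ≥ 30 min: 09:15–09:45, 10:30–11:00.
Earliest such window starts at 09:15.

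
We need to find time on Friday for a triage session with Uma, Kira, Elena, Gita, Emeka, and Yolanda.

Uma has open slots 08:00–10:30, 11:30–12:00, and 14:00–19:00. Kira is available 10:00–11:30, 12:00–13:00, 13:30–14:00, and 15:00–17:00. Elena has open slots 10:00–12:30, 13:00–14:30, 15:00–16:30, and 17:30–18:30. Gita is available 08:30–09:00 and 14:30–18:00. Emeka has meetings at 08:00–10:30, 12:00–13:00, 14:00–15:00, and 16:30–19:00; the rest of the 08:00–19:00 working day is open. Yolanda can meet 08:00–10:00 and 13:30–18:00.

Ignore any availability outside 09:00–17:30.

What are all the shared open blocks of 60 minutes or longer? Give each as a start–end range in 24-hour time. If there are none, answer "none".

Emeka free within 08:00–19:00: 10:30–12:00, 13:00–14:00, 15:00–16:30.
Uma ∩ Kira: 10:00–10:30, 15:00–17:00.
Uma ∩ Kira ∩ Elena: 10:00–10:30, 15:00–16:30.
Uma ∩ Kira ∩ Elena ∩ Gita: 15:00–16:30.
Uma ∩ Kira ∩ Elena ∩ Gita ∩ Emeka: 15:00–16:30.
Uma ∩ Kira ∩ Elena ∩ Gita ∩ Emeka ∩ Yolanda: 15:00–16:30.
Restricted to 09:00–17:30: 15:00–16:30.
Windows ≥ 60 min: 15:00–16:30.

15:00–16:30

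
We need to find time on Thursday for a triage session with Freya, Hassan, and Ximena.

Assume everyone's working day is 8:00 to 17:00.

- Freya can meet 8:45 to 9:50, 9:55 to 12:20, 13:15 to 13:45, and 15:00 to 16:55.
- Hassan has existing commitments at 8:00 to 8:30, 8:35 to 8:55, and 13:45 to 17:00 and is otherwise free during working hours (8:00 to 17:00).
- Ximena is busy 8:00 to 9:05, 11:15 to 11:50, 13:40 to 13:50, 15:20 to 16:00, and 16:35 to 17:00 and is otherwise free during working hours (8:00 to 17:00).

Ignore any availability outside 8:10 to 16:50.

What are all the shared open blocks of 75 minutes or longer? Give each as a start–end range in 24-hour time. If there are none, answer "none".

09:55–11:15

Hassan free within 08:00–17:00: 08:30–08:35, 08:55–13:45.
Ximena free within 08:00–17:00: 09:05–11:15, 11:50–13:40, 13:50–15:20, 16:00–16:35.
Freya ∩ Hassan: 08:55–09:50, 09:55–12:20, 13:15–13:45.
Freya ∩ Hassan ∩ Ximena: 09:05–09:50, 09:55–11:15, 11:50–12:20, 13:15–13:40.
Restricted to 08:10–16:50: 09:05–09:50, 09:55–11:15, 11:50–12:20, 13:15–13:40.
Windows ≥ 75 min: 09:55–11:15.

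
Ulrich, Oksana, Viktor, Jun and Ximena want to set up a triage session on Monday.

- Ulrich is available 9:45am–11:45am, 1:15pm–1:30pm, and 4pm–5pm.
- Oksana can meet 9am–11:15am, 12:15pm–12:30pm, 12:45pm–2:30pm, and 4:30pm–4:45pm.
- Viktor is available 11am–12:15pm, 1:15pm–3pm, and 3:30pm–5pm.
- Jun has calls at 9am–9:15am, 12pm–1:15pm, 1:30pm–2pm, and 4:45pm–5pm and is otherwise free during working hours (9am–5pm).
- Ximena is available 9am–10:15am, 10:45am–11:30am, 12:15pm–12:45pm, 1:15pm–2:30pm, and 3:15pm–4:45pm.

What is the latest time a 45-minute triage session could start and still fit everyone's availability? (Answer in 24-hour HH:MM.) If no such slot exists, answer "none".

none

Jun free within 09:00–17:00: 09:15–12:00, 13:15–13:30, 14:00–16:45.
Ulrich ∩ Oksana: 09:45–11:15, 13:15–13:30, 16:30–16:45.
Ulrich ∩ Oksana ∩ Viktor: 11:00–11:15, 13:15–13:30, 16:30–16:45.
Ulrich ∩ Oksana ∩ Viktor ∩ Jun: 11:00–11:15, 13:15–13:30, 16:30–16:45.
Ulrich ∩ Oksana ∩ Viktor ∩ Jun ∩ Ximena: 11:00–11:15, 13:15–13:30, 16:30–16:45.
Windows ≥ 45 min: (none).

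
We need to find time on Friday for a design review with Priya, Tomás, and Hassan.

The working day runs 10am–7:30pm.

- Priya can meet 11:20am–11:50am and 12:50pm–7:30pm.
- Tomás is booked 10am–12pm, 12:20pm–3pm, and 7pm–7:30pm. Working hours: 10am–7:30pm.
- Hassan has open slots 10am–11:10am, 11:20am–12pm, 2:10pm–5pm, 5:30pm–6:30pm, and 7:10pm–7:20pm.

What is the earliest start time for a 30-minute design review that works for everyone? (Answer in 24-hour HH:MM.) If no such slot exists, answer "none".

15:00

Tomás free within 10:00–19:30: 12:00–12:20, 15:00–19:00.
Priya ∩ Tomás: 15:00–19:00.
Priya ∩ Tomás ∩ Hassan: 15:00–17:00, 17:30–18:30.
Windows ≥ 30 min: 15:00–17:00, 17:30–18:30.
Earliest such window starts at 15:00.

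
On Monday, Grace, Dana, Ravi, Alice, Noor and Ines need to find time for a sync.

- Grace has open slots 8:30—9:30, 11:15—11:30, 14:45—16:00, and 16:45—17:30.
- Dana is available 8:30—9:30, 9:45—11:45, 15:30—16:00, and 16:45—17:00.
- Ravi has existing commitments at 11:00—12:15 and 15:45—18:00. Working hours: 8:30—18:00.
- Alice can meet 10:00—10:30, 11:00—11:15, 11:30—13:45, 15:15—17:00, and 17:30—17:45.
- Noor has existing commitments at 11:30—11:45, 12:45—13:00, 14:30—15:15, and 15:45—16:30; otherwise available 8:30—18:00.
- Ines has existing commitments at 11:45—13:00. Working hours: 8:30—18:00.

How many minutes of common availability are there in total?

15 minutes

Ravi free within 08:30–18:00: 08:30–11:00, 12:15–15:45.
Noor free within 08:30–18:00: 08:30–11:30, 11:45–12:45, 13:00–14:30, 15:15–15:45, 16:30–18:00.
Ines free within 08:30–18:00: 08:30–11:45, 13:00–18:00.
Grace ∩ Dana: 08:30–09:30, 11:15–11:30, 15:30–16:00, 16:45–17:00.
Grace ∩ Dana ∩ Ravi: 08:30–09:30, 15:30–15:45.
Grace ∩ Dana ∩ Ravi ∩ Alice: 15:30–15:45.
Grace ∩ Dana ∩ Ravi ∩ Alice ∩ Noor: 15:30–15:45.
Grace ∩ Dana ∩ Ravi ∩ Alice ∩ Noor ∩ Ines: 15:30–15:45.
Total common minutes: 15.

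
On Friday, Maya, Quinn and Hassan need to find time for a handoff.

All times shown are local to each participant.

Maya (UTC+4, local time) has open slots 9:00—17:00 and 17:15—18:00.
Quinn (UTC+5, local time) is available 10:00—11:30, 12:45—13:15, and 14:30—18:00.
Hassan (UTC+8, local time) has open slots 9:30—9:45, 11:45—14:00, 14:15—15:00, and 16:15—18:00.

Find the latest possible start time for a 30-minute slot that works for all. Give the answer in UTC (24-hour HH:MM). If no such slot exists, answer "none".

Maya → UTC: 05:00–13:00, 13:15–14:00.
Quinn → UTC: 05:00–06:30, 07:45–08:15, 09:30–13:00.
Hassan → UTC: 01:30–01:45, 03:45–06:00, 06:15–07:00, 08:15–10:00.
Maya ∩ Quinn: 05:00–06:30, 07:45–08:15, 09:30–13:00.
Maya ∩ Quinn ∩ Hassan: 05:00–06:00, 06:15–06:30, 09:30–10:00.
Windows ≥ 30 min: 05:00–06:00, 09:30–10:00.
Latest start in the last window 09:30–10:00 is 10:00 − 30 min = 09:30.

09:30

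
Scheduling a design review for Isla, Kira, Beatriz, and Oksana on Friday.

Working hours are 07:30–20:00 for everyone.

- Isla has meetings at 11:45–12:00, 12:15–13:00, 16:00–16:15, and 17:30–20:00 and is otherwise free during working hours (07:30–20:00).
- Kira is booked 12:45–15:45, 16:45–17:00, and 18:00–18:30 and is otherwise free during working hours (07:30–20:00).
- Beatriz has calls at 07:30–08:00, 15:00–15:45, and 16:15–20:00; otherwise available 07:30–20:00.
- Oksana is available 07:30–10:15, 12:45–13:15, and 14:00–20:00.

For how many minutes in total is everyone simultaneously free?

Isla free within 07:30–20:00: 07:30–11:45, 12:00–12:15, 13:00–16:00, 16:15–17:30.
Kira free within 07:30–20:00: 07:30–12:45, 15:45–16:45, 17:00–18:00, 18:30–20:00.
Beatriz free within 07:30–20:00: 08:00–15:00, 15:45–16:15.
Isla ∩ Kira: 07:30–11:45, 12:00–12:15, 15:45–16:00, 16:15–16:45, 17:00–17:30.
Isla ∩ Kira ∩ Beatriz: 08:00–11:45, 12:00–12:15, 15:45–16:00.
Isla ∩ Kira ∩ Beatriz ∩ Oksana: 08:00–10:15, 15:45–16:00.
Total common minutes: 135 + 15 = 150.

150 minutes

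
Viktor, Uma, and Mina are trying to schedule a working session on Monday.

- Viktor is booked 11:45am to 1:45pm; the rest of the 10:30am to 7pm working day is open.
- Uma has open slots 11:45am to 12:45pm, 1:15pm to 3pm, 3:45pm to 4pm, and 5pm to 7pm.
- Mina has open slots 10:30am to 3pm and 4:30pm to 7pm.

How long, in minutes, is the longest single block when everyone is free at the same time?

120 minutes

Viktor free within 10:30–19:00: 10:30–11:45, 13:45–19:00.
Viktor ∩ Uma: 13:45–15:00, 15:45–16:00, 17:00–19:00.
Viktor ∩ Uma ∩ Mina: 13:45–15:00, 17:00–19:00.
Common window lengths: 75, 120 min; longest is 120.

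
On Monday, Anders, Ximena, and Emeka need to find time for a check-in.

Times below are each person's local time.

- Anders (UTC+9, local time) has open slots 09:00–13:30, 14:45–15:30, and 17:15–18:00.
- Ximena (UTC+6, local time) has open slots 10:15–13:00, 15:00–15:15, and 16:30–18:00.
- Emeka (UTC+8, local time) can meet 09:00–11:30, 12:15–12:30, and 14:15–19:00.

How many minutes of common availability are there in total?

Anders → UTC: 00:00–04:30, 05:45–06:30, 08:15–09:00.
Ximena → UTC: 04:15–07:00, 09:00–09:15, 10:30–12:00.
Emeka → UTC: 01:00–03:30, 04:15–04:30, 06:15–11:00.
Anders ∩ Ximena: 04:15–04:30, 05:45–06:30.
Anders ∩ Ximena ∩ Emeka: 04:15–04:30, 06:15–06:30.
Total common minutes: 15 + 15 = 30.

30 minutes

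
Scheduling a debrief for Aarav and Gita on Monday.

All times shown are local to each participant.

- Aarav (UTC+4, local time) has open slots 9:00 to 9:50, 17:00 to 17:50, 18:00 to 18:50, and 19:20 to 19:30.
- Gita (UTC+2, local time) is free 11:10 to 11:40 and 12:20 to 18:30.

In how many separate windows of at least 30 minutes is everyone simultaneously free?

Aarav → UTC: 05:00–05:50, 13:00–13:50, 14:00–14:50, 15:20–15:30.
Gita → UTC: 09:10–09:40, 10:20–16:30.
Aarav ∩ Gita: 13:00–13:50, 14:00–14:50, 15:20–15:30.
Windows ≥ 30 min: 13:00–13:50, 14:00–14:50.
That's 2 windows.

2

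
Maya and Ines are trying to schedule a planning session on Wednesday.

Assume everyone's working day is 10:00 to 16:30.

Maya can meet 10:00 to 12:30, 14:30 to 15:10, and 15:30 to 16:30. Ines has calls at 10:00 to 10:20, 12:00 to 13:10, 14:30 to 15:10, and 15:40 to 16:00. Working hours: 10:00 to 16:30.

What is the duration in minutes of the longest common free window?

100 minutes

Ines free within 10:00–16:30: 10:20–12:00, 13:10–14:30, 15:10–15:40, 16:00–16:30.
Maya ∩ Ines: 10:20–12:00, 15:30–15:40, 16:00–16:30.
Common window lengths: 100, 10, 30 min; longest is 100.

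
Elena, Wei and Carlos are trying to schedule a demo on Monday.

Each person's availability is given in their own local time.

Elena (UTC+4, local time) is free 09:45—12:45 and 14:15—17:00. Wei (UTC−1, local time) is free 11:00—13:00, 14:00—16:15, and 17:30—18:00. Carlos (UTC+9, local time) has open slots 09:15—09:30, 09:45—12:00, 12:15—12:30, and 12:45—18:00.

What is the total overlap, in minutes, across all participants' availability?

Elena → UTC: 05:45–08:45, 10:15–13:00.
Wei → UTC: 12:00–14:00, 15:00–17:15, 18:30–19:00.
Carlos → UTC: 00:15–00:30, 00:45–03:00, 03:15–03:30, 03:45–09:00.
Elena ∩ Wei: 12:00–13:00.
Elena ∩ Wei ∩ Carlos: (none).
Total common minutes: 0.

0 minutes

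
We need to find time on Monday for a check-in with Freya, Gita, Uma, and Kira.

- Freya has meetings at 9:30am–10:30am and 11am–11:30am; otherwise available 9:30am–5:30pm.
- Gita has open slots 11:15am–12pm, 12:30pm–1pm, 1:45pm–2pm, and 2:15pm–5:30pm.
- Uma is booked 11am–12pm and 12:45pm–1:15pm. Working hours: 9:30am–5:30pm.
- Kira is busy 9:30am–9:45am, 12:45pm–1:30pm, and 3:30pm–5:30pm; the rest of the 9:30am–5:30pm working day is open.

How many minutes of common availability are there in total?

105 minutes

Freya free within 09:30–17:30: 10:30–11:00, 11:30–17:30.
Uma free within 09:30–17:30: 09:30–11:00, 12:00–12:45, 13:15–17:30.
Kira free within 09:30–17:30: 09:45–12:45, 13:30–15:30.
Freya ∩ Gita: 11:30–12:00, 12:30–13:00, 13:45–14:00, 14:15–17:30.
Freya ∩ Gita ∩ Uma: 12:30–12:45, 13:45–14:00, 14:15–17:30.
Freya ∩ Gita ∩ Uma ∩ Kira: 12:30–12:45, 13:45–14:00, 14:15–15:30.
Total common minutes: 15 + 15 + 75 = 105.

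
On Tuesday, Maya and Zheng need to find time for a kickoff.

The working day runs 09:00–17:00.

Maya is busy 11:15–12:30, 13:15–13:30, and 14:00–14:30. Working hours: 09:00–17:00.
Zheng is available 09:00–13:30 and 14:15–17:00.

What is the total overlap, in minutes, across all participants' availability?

Maya free within 09:00–17:00: 09:00–11:15, 12:30–13:15, 13:30–14:00, 14:30–17:00.
Maya ∩ Zheng: 09:00–11:15, 12:30–13:15, 14:30–17:00.
Total common minutes: 135 + 45 + 150 = 330.

330 minutes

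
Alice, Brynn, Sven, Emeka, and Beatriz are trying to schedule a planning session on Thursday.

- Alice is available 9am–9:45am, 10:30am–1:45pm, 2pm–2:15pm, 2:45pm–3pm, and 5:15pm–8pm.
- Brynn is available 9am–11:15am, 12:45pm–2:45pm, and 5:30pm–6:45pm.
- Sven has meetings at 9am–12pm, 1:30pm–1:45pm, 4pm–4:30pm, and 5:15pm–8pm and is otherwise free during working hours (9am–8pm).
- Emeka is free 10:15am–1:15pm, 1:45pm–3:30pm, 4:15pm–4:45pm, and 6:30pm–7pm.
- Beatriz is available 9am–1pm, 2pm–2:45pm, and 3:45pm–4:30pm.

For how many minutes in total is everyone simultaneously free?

Sven free within 09:00–20:00: 12:00–13:30, 13:45–16:00, 16:30–17:15.
Alice ∩ Brynn: 09:00–09:45, 10:30–11:15, 12:45–13:45, 14:00–14:15, 17:30–18:45.
Alice ∩ Brynn ∩ Sven: 12:45–13:30, 14:00–14:15.
Alice ∩ Brynn ∩ Sven ∩ Emeka: 12:45–13:15, 14:00–14:15.
Alice ∩ Brynn ∩ Sven ∩ Emeka ∩ Beatriz: 12:45–13:00, 14:00–14:15.
Total common minutes: 15 + 15 = 30.

30 minutes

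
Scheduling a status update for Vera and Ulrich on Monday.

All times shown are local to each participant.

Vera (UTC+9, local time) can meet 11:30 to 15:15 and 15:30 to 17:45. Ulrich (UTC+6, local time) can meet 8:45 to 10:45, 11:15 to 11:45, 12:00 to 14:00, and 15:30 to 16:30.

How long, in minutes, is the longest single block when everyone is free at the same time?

120 minutes

Vera → UTC: 02:30–06:15, 06:30–08:45.
Ulrich → UTC: 02:45–04:45, 05:15–05:45, 06:00–08:00, 09:30–10:30.
Vera ∩ Ulrich: 02:45–04:45, 05:15–05:45, 06:00–06:15, 06:30–08:00.
Common window lengths: 120, 30, 15, 90 min; longest is 120.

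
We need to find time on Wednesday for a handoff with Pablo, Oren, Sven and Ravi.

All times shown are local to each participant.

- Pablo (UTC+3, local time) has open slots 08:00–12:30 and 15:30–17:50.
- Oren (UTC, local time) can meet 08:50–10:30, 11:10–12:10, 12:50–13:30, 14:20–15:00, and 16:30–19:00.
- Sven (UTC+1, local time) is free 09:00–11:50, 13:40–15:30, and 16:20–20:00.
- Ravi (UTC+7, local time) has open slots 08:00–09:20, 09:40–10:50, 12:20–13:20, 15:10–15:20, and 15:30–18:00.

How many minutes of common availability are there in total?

Pablo → UTC: 05:00–09:30, 12:30–14:50.
Oren → UTC: 08:50–10:30, 11:10–12:10, 12:50–13:30, 14:20–15:00, 16:30–19:00.
Sven → UTC: 08:00–10:50, 12:40–14:30, 15:20–19:00.
Ravi → UTC: 01:00–02:20, 02:40–03:50, 05:20–06:20, 08:10–08:20, 08:30–11:00.
Pablo ∩ Oren: 08:50–09:30, 12:50–13:30, 14:20–14:50.
Pablo ∩ Oren ∩ Sven: 08:50–09:30, 12:50–13:30, 14:20–14:30.
Pablo ∩ Oren ∩ Sven ∩ Ravi: 08:50–09:30.
Total common minutes: 40.

40 minutes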